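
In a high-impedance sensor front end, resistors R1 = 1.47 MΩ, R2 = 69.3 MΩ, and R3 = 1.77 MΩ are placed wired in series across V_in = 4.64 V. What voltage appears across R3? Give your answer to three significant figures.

V ≈ 0.113 V

Series total: ΣR = 1.47 + 69.3 + 1.77 = 72.54 MΩ.
Voltage divider: V = V_in · (1.770 / 72.54) = 4.64 × 0.02440 = 0.1132 V.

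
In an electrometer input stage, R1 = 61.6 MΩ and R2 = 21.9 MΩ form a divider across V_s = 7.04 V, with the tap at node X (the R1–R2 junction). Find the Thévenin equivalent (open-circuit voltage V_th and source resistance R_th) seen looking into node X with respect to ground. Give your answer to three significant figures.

V_th ≈ 1.85 V, R_th ≈ 16.2 MΩ

With X open, the divider is unloaded: V_th = 7.04 × 21.9/83.50 = 1.846 V.
With V_s suppressed (replaced by a short), R_th = R1 ‖ R2 = (61.60 × 21.9)/(61.60 + 21.9) = 16.16 MΩ.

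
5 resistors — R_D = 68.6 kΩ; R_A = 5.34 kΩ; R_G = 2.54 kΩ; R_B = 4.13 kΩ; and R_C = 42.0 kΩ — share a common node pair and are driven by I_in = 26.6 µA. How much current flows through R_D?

I ≈ 0.450 µA

Total conductance ΣG = 1/68.6 + 1/5.34 + 1/2.54 + 1/4.13 + 1/42.0 = 0.8615 (units of 1/kΩ).
Current divider: I(R_D) = I_in · G_k/ΣG = 26.6 × (0.01458/0.8615) = 26.6 × 0.01692 = 0.4501 µA.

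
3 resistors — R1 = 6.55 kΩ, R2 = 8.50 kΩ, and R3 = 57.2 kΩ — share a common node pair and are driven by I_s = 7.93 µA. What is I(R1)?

Total conductance ΣG = 1/6.55 + 1/8.50 + 1/57.2 = 0.2878 (units of 1/kΩ).
By the current-divider rule, I = I_s · G_k/ΣG = 7.93 × 0.5305 = 4.207 µA.

I ≈ 4.21 µA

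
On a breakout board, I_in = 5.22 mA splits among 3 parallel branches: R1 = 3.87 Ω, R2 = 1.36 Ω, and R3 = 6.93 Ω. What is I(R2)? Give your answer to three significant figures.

I ≈ 3.37 mA

ΣG = 1/3.87 + 1/1.36 + 1/6.93 = 1.138.
By the current-divider rule, I = I_in · G_k/ΣG = 5.22 × 0.6461 = 3.373 mA.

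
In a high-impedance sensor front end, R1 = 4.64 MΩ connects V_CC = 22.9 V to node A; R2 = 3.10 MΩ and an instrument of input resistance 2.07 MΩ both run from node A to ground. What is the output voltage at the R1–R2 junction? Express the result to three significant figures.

V_out ≈ 4.83 V

The load sits in parallel with R2, giving an effective lower resistance R2' = R2·R_L/(R2+R_L) = 1.241 MΩ.
Then V_out = V_CC · R2'/(R1 + R2') = 22.9 × 1.241/5.881 = 4.833 V.
(Unloaded it would be 9.17 V; the load pulls it down.)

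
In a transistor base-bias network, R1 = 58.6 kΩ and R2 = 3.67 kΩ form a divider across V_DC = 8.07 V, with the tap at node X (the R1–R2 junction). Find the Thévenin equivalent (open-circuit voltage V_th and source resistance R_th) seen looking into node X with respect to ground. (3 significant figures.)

V_th is the unloaded tap voltage: V_DC · R2/(R1+R2) = 8.07 × 0.05894 = 0.4756 V.
With V_DC suppressed (replaced by a short), R_th = R1 ‖ R2 = (58.60 × 3.67)/(58.60 + 3.67) = 3.454 kΩ.

V_th ≈ 0.476 V, R_th ≈ 3.45 kΩ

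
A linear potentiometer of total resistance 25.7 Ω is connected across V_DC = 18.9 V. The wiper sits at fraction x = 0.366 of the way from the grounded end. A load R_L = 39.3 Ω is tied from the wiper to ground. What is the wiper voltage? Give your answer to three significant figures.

The pot divides into 16.29 Ω above the wiper and 9.406 Ω below.
(x·R_p) ‖ R_L = 7.590 Ω.
Loaded-divider output: V_out = 18.9 × 0.3178 = 6.006 V.

V_out ≈ 6.01 V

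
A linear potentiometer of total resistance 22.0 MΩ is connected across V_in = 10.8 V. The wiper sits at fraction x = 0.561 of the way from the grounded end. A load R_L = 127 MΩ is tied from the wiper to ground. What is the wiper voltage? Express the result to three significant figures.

V_out ≈ 5.81 V

Lower segment x·R_p = 12.34 MΩ; upper segment (1−x)·R_p = 9.658 MΩ.
(x·R_p) ‖ R_L = 11.25 MΩ.
Loaded-divider output: V_out = 10.8 × 0.5380 = 5.811 V.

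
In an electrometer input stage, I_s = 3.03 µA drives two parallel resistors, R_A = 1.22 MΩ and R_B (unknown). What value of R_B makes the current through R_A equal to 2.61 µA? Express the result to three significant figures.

R_B ≈ 7.58 MΩ

The fraction through R_A equals R_B/(R_A+R_B).
2.61/3.03 = R_B/(R_A + R_B) → R_B = R_A · (0.8614)/(1 − 0.8614) = 1.22 × 6.214 = 7.581 MΩ.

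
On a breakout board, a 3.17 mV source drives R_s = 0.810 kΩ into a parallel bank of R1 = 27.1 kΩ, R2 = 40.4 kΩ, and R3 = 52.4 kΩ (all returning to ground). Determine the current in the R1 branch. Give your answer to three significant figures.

I ≈ 0.110 µA

Combine the parallel branches: R_p = (1/27.1 + 1/40.4 + 1/52.4)⁻¹ = 12.39 kΩ.
V_A = 3.17 × 12.39/13.20 = 2.975 mV.
Branch current I = V_A/R1 = 2.975/27.1 = 0.1098 µA.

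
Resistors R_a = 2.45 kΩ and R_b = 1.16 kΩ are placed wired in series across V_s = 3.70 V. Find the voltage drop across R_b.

V ≈ 1.19 V

ΣR = 2.45 + 1.16 = 3.610 kΩ.
V = V_s · R/ΣR = 3.70 × 0.3213 = 1.189 V.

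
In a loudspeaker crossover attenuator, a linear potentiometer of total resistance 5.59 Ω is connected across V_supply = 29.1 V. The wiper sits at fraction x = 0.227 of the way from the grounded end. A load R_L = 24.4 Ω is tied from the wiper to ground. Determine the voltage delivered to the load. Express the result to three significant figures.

The pot divides into 4.321 Ω above the wiper and 1.269 Ω below.
(x·R_p) ‖ R_L = 1.206 Ω.
V_out = 29.1 × 1.206/(4.321 + 1.206) = 6.350 V.
(Unloaded: V_out = x·V_supply = 6.61 V.)

V_out ≈ 6.35 V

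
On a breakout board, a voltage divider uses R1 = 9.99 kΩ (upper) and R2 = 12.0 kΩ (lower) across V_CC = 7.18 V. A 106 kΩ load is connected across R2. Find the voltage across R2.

First combine the lower leg with the load: R2 ‖ R_L = 10.78 kΩ.
Now apply the divider: V_out = 7.18 × 0.5190 = 3.726 V.
(Unloaded it would be 3.92 V; the load pulls it down.)

V_out ≈ 3.73 V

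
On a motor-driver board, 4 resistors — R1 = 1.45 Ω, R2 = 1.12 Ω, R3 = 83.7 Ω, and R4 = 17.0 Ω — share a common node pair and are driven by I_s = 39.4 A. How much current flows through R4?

I ≈ 1.40 A

Conductances: ΣG = 1/1.45 + 1/1.12 + 1/83.7 + 1/17.0 = 1.653 (1/Ω).
R4 takes the fraction G_k/ΣG = 0.05882/1.653 = 0.03558, so I = 39.4 × 0.03558 = 1.402 A.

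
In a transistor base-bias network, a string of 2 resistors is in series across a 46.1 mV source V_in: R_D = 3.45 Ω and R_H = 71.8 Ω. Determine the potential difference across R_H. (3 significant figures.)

Series total: ΣR = 3.45 + 71.8 = 75.25 Ω.
Voltage divider: V = V_in · (71.80 / 75.25) = 46.1 × 0.9542 = 43.99 mV.

V ≈ 44.0 mV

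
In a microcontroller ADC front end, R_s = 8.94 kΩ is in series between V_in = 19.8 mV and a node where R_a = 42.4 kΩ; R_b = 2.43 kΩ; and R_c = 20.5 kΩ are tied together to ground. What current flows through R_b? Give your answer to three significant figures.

I ≈ 1.53 µA

Parallel bank: R_p = 1/(1/42.4 + 1/2.43 + 1/20.5) = 2.067 kΩ.
V_A = 19.8 × 2.067/11.01 = 3.718 mV.
Branch current I = V_A/R_b = 3.718/2.43 = 1.530 µA.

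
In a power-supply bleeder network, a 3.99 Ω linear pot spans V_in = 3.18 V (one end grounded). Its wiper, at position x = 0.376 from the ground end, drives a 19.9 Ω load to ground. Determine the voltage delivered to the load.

V_out ≈ 1.14 V

Split the track: R_lower = x·R_p = 1.500 Ω, R_upper = (1−x)·R_p = 2.490 Ω.
(x·R_p) ‖ R_L = 1.395 Ω.
V_out = 3.18 × 1.395/(2.490 + 1.395) = 1.142 V.
(Unloaded: V_out = x·V_in = 1.20 V.)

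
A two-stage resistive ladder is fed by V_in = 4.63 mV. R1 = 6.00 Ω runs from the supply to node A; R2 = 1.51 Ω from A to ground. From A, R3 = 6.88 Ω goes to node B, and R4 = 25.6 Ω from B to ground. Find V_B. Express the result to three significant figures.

Node A sees R2 in parallel with the series input of stage 2, R3 + R4 = 32.48 Ω.
Effective lower resistance at A: R2 ‖ 32.48 = 1.443 Ω.
So V_A = 4.63 × 0.1939 = 0.8976 mV.
V_B = V_A × 0.7882 = 0.7075 mV.

V_B ≈ 0.707 mV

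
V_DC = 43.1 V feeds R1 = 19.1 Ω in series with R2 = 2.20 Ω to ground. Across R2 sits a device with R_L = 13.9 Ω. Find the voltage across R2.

The load sits in parallel with R2, giving an effective lower resistance R2' = R2·R_L/(R2+R_L) = 1.899 Ω.
Then V_out = V_DC · R2'/(R1 + R2') = 43.1 × 1.899/21.00 = 3.898 V.

V_out ≈ 3.90 V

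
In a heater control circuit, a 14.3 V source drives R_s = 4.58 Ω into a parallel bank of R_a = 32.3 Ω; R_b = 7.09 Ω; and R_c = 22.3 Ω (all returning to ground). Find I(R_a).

I ≈ 0.222 A

Combine the parallel branches: R_p = (1/32.3 + 1/7.09 + 1/22.3)⁻¹ = 4.612 Ω.
V_A = 14.3 × 4.612/9.192 = 7.175 V.
Branch current I = V_A/R_a = 7.175/32.3 = 0.2221 A.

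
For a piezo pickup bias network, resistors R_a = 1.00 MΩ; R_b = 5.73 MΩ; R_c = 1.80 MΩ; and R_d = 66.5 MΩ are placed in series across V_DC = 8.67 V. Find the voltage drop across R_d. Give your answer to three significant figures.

V ≈ 7.68 V

Total series resistance ΣR = 1.00 + 5.73 + 1.80 + 66.5 = 75.03 MΩ.
By the voltage-divider rule, V = 8.67 × 66.50/75.03 = 7.684 V.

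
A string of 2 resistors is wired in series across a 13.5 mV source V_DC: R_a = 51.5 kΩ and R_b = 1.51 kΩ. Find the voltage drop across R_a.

V ≈ 13.1 mV

ΣR = 51.5 + 1.51 = 53.01 kΩ.
By the voltage-divider rule, V = 13.5 × 51.50/53.01 = 13.12 mV.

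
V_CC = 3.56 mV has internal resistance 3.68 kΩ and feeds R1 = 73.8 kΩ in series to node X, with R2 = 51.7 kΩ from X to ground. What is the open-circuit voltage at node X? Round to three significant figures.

R1' = 3.68 + 73.8 = 77.48 kΩ (source resistance + R1).
V_th is the unloaded tap voltage: V_CC · R2/(R1'+R2) = 3.56 × 0.4002 = 1.425 mV.

V_th ≈ 1.42 mV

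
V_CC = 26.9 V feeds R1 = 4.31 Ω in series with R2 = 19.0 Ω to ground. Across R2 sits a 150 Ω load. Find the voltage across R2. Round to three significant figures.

V_out ≈ 21.4 V

R2 ‖ R_L = (19.0 × 150)/(19.0 + 150) = 16.86 Ω.
Then V_out = V_CC · R2'/(R1 + R2') = 26.9 × 16.86/21.17 = 21.42 V.
(Unloaded it would be 21.9 V; the load pulls it down.)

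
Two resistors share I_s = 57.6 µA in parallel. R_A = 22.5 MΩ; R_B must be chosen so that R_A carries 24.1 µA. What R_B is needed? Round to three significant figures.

R_B ≈ 16.2 MΩ

Two-branch current divider: I_A = I_s · R_B/(R_A + R_B).
24.1/57.6 = R_B/(R_A + R_B) → R_B = R_A · (0.4184)/(1 − 0.4184) = 22.5 × 0.7194 = 16.19 MΩ.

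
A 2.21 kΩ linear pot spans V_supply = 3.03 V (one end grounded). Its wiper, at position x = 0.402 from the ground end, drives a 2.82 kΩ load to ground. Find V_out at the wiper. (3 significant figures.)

V_out ≈ 1.02 V

Split the track: R_lower = x·R_p = 0.8884 kΩ, R_upper = (1−x)·R_p = 1.322 kΩ.
(x·R_p) ‖ R_L = 0.6756 kΩ.
V_out = 3.03 × 0.6756/(1.322 + 0.6756) = 1.025 V.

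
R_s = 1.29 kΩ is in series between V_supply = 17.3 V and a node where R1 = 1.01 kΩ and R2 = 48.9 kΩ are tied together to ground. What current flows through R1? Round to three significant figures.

Combine the parallel branches: R_p = (1/1.01 + 1/48.9)⁻¹ = 0.9896 kΩ.
V_A = 17.3 × 0.9896/2.280 = 7.510 V.
I(R1) = V_A / R1 = 7.510/1.01 = 7.436 mA.

I ≈ 7.44 mA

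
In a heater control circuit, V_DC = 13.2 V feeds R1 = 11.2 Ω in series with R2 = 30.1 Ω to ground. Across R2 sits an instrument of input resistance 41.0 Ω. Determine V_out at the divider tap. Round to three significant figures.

V_out ≈ 8.02 V

R2 ‖ R_L = (30.1 × 41.0)/(30.1 + 41.0) = 17.36 Ω.
Voltage divider with the loaded lower leg: V_out = 13.2 × 17.36/(11.2 + 17.36) = 13.2 × 0.6078 = 8.023 V.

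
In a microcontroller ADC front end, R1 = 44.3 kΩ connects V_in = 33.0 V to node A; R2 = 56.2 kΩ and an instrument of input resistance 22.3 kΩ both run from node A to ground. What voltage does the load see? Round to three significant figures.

V_out ≈ 8.74 V

First combine the lower leg with the load: R2 ‖ R_L = 15.97 kΩ.
Then V_out = V_in · R2'/(R1 + R2') = 33.0 × 15.97/60.27 = 8.742 V.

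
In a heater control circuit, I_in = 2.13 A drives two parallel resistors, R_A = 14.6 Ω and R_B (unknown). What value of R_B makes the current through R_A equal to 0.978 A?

Two-branch current divider: I_A = I_in · R_B/(R_A + R_B).
With f = 0.4592, R_B = R_A · f/(1−f) = 14.6 × 0.8490 = 12.39 Ω.

R_B ≈ 12.4 Ω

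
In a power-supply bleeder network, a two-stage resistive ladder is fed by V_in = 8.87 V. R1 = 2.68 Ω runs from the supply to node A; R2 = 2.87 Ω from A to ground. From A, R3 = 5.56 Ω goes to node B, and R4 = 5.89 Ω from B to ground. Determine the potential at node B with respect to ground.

Looking into the second stage from A: R3 + R4 = 11.45 Ω appears in parallel with R2.
R2 ‖ (R3+R4) = 2.295 Ω.
V_A = 8.87 × 2.295/(2.68 + 2.295) = 4.092 V.
Stage 2 is unloaded, so V_B = V_A · R4/(R3+R4) = 4.092 × 5.89/11.45 = 2.105 V.

V_B ≈ 2.10 V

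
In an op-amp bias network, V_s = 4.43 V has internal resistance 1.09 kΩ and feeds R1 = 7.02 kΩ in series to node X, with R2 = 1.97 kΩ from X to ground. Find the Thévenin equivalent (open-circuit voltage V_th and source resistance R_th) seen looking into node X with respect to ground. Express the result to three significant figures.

R1' = 1.09 + 7.02 = 8.110 kΩ (source resistance + R1).
V_th is the unloaded tap voltage: V_s · R2/(R1'+R2) = 4.43 × 0.1954 = 0.8658 V.
Zeroing V_s shorts the top of R1' to ground, so R_th = R1' ‖ R2 = 1.585 kΩ.

V_th ≈ 0.866 V, R_th ≈ 1.58 kΩ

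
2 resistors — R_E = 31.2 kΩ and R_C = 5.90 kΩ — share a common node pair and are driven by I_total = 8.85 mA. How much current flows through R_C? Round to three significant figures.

I ≈ 7.44 mA

For two parallel branches, I_k = I_total · (other R)/(sum of R).
I(R_C) = 8.85 × 31.2/(31.2 + 5.90) = 8.85 × 0.8410 = 7.443 mA.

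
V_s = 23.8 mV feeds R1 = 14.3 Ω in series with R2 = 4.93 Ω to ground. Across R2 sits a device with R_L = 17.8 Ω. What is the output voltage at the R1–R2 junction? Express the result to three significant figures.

First combine the lower leg with the load: R2 ‖ R_L = 3.861 Ω.
Now apply the divider: V_out = 23.8 × 0.2126 = 5.060 mV.

V_out ≈ 5.06 mV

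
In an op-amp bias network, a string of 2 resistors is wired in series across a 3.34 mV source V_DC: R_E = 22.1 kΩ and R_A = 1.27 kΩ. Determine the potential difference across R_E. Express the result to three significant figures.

V ≈ 3.16 mV

ΣR = 22.1 + 1.27 = 23.37 kΩ.
By the voltage-divider rule, V = 3.34 × 22.10/23.37 = 3.158 mV.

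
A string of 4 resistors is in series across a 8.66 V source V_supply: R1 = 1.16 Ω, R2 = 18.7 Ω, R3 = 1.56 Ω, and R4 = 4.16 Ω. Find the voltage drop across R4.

Series total: ΣR = 1.16 + 18.7 + 1.56 + 4.16 = 25.58 Ω.
By the voltage-divider rule, V = 8.66 × 4.160/25.58 = 1.408 V.

V ≈ 1.41 V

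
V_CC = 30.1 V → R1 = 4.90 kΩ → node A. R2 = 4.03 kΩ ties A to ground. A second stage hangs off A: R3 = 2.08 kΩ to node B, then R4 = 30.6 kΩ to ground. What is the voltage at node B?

Looking into the second stage from A: R3 + R4 = 32.68 kΩ appears in parallel with R2.
R2 ‖ (R3+R4) = 3.588 kΩ.
V_A = 30.1 × 3.588/(4.90 + 3.588) = 12.72 V.
Stage 2 is unloaded, so V_B = V_A · R4/(R3+R4) = 12.72 × 30.6/32.68 = 11.91 V.

V_B ≈ 11.9 V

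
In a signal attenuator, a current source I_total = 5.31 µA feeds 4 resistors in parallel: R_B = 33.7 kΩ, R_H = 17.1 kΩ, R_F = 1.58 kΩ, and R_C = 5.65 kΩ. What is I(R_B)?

Conductances: ΣG = 1/33.7 + 1/17.1 + 1/1.58 + 1/5.65 = 0.8981 (1/kΩ).
R_B takes the fraction G_k/ΣG = 0.02967/0.8981 = 0.03304, so I = 5.31 × 0.03304 = 0.1755 µA.

I ≈ 0.175 µA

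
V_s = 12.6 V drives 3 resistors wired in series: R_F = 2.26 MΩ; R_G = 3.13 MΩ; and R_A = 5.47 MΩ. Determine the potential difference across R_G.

V ≈ 3.63 V

ΣR = 2.26 + 3.13 + 5.47 = 10.86 MΩ.
By the voltage-divider rule, V = 12.6 × 3.130/10.86 = 3.631 V.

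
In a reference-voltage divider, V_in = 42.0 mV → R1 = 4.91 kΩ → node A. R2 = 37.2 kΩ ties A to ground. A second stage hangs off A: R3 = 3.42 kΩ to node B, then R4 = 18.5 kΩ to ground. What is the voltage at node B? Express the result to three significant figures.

V_B ≈ 26.1 mV

Looking into the second stage from A: R3 + R4 = 21.92 kΩ appears in parallel with R2.
R2 ‖ (R3+R4) = 13.79 kΩ.
So V_A = 42.0 × 0.7375 = 30.97 mV.
V_B = V_A × 0.8440 = 26.14 mV.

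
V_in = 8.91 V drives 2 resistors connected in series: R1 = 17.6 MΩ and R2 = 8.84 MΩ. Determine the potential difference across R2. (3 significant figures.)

V ≈ 2.98 V

ΣR = 17.6 + 8.84 = 26.44 MΩ.
Voltage divider: V = V_in · (8.840 / 26.44) = 8.91 × 0.3343 = 2.979 V.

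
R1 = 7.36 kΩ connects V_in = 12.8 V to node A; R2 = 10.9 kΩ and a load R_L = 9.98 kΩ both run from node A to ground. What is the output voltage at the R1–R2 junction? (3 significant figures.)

V_out ≈ 5.31 V

R2 ‖ R_L = (10.9 × 9.98)/(10.9 + 9.98) = 5.210 kΩ.
Voltage divider with the loaded lower leg: V_out = 12.8 × 5.210/(7.36 + 5.210) = 12.8 × 0.4145 = 5.305 V.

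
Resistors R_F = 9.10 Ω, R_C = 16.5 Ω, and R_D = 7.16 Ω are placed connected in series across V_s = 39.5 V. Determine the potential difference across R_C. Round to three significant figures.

V ≈ 19.9 V

Total series resistance ΣR = 9.10 + 16.5 + 7.16 = 32.76 Ω.
V = V_s · R/ΣR = 39.5 × 0.5037 = 19.89 V.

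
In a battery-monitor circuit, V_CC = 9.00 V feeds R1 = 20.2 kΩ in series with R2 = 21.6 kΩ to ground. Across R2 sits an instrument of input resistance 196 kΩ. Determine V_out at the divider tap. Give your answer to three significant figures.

First combine the lower leg with the load: R2 ‖ R_L = 19.46 kΩ.
Now apply the divider: V_out = 9.00 × 0.4906 = 4.416 V.
(Unloaded it would be 4.65 V; the load pulls it down.)

V_out ≈ 4.42 V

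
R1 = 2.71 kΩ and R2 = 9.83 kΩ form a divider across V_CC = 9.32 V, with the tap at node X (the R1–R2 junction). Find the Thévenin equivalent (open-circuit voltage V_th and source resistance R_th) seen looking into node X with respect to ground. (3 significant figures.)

V_th ≈ 7.31 V, R_th ≈ 2.12 kΩ

Open-circuit (no load on X): V_th = V_CC · R2/(R1 + R2) = 9.32 × 9.83/(2.710 + 9.83) = 7.306 V.
With V_CC suppressed (replaced by a short), R_th = R1 ‖ R2 = (2.710 × 9.83)/(2.710 + 9.83) = 2.124 kΩ.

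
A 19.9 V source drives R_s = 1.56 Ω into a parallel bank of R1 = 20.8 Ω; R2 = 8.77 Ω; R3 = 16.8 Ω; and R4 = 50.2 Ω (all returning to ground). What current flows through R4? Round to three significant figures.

Parallel bank: R_p = 1/(1/20.8 + 1/8.77 + 1/16.8 + 1/50.2) = 4.140 Ω.
Node voltage V_A = V_DC · R_p/(R_s + R_p) = 19.9 × 0.7263 = 14.45 V.
Branch current I = V_A/R4 = 14.45/50.2 = 0.2879 A.
(Equivalently: I_total = 3.491 A, then current-divider fraction G_k/ΣG = 0.08247.)

I ≈ 0.288 A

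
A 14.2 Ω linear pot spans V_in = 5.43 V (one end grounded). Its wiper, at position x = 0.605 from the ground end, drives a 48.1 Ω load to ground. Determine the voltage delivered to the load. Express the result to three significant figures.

Split the track: R_lower = x·R_p = 8.591 Ω, R_upper = (1−x)·R_p = 5.609 Ω.
(x·R_p) ‖ R_L = 7.289 Ω.
Then V_out = V_in · 7.289/(5.609 + 7.289) = 3.069 V.

V_out ≈ 3.07 V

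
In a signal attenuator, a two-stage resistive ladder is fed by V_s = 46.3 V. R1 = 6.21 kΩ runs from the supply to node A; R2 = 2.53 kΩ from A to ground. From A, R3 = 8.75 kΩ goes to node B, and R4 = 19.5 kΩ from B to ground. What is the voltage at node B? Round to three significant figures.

V_B ≈ 8.70 V

The second stage (R3 + R4 = 28.25 kΩ) loads node A in parallel with R2.
R2 ‖ (R3+R4) = 2.322 kΩ.
So V_A = 46.3 × 0.2722 = 12.60 V.
V_B = V_A × 0.6903 = 8.698 V.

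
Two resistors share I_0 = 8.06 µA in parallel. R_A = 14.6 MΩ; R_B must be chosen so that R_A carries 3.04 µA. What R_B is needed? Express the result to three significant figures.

R_B ≈ 8.84 MΩ

The fraction through R_A equals R_B/(R_A+R_B).
With f = 0.3772, R_B = R_A · f/(1−f) = 14.6 × 0.6056 = 8.841 MΩ.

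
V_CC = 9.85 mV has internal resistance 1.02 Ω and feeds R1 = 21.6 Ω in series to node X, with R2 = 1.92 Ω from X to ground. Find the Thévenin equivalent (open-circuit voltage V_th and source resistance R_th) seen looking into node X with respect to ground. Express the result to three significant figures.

R1' = 1.02 + 21.6 = 22.62 Ω (source resistance + R1).
V_th is the unloaded tap voltage: V_CC · R2/(R1'+R2) = 9.85 × 0.07824 = 0.7707 mV.
Looking into X with the source shorted: R_th = R1'·R2/(R1'+R2) = 22.62 × 1.92/24.54 = 1.770 Ω.

V_th ≈ 0.771 mV, R_th ≈ 1.77 Ω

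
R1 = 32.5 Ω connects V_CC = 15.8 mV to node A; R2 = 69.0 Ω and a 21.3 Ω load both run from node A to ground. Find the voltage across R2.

V_out ≈ 5.27 mV

The load sits in parallel with R2, giving an effective lower resistance R2' = R2·R_L/(R2+R_L) = 16.28 Ω.
Then V_out = V_CC · R2'/(R1 + R2') = 15.8 × 16.28/48.78 = 5.272 mV.
(Unloaded it would be 10.7 mV; the load pulls it down.)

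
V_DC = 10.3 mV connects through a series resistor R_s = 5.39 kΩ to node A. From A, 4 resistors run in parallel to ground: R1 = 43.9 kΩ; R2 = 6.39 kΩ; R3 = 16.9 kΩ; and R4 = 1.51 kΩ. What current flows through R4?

Combine the parallel branches: R_p = (1/43.9 + 1/6.39 + 1/16.9 + 1/1.51)⁻¹ = 1.110 kΩ.
Node voltage V_A = V_DC · R_p/(R_s + R_p) = 10.3 × 0.1708 = 1.759 mV.
I(R4) = V_A / R4 = 1.759/1.51 = 1.165 µA.
(Equivalently: I_total = 1.585 µA, then current-divider fraction G_k/ΣG = 0.7353.)

I ≈ 1.17 µA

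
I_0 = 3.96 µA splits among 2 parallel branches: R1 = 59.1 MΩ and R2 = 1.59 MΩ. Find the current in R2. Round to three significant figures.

I ≈ 3.86 µA

Two-branch current divider: I_k = I_0 · R_other/(R_1 + R_2).
I(R2) = 3.96 × 59.1/(59.1 + 1.59) = 3.96 × 0.9738 = 3.856 µA.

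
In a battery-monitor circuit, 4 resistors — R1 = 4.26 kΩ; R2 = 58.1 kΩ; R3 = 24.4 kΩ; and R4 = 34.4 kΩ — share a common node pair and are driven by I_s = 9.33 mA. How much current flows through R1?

I ≈ 6.80 mA

Total conductance ΣG = 1/4.26 + 1/58.1 + 1/24.4 + 1/34.4 = 0.3220 (units of 1/kΩ).
R1 takes the fraction G_k/ΣG = 0.2347/0.3220 = 0.7290, so I = 9.33 × 0.7290 = 6.802 mA.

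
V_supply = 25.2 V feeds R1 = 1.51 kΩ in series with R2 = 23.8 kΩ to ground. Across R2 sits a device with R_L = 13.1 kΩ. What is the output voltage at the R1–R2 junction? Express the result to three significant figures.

V_out ≈ 21.4 V

R2 ‖ R_L = (23.8 × 13.1)/(23.8 + 13.1) = 8.449 kΩ.
Voltage divider with the loaded lower leg: V_out = 25.2 × 8.449/(1.51 + 8.449) = 25.2 × 0.8484 = 21.38 V.
(Unloaded it would be 23.7 V; the load pulls it down.)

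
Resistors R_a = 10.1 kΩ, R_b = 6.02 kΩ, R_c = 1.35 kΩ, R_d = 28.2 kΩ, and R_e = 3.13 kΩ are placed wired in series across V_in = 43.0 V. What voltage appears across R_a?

Total series resistance ΣR = 10.1 + 6.02 + 1.35 + 28.2 + 3.13 = 48.80 kΩ.
Voltage divider: V = V_in · (10.10 / 48.80) = 43.0 × 0.2070 = 8.900 V.

V ≈ 8.90 V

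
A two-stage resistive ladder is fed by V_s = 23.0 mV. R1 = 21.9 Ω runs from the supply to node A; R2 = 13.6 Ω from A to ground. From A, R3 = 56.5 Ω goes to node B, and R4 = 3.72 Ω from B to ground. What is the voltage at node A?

V_A ≈ 7.73 mV

The second stage (R3 + R4 = 60.22 Ω) loads node A in parallel with R2.
Effective lower resistance at A: R2 ‖ 60.22 = 11.09 Ω.
V_A = 23.0 × 11.09/(21.9 + 11.09) = 7.734 mV.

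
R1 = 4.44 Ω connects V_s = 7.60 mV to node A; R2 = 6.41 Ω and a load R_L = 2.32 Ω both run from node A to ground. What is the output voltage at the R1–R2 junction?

V_out ≈ 2.11 mV

The load sits in parallel with R2, giving an effective lower resistance R2' = R2·R_L/(R2+R_L) = 1.703 Ω.
Voltage divider with the loaded lower leg: V_out = 7.60 × 1.703/(4.44 + 1.703) = 7.60 × 0.2773 = 2.107 mV.
(Unloaded it would be 4.49 mV; the load pulls it down.)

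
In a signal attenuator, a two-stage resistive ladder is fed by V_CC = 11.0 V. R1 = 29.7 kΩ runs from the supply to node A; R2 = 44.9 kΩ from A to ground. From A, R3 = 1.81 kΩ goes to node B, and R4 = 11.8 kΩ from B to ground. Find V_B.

The second stage (R3 + R4 = 13.61 kΩ) loads node A in parallel with R2.
R2 ‖ (R3+R4) = 10.44 kΩ.
First divider: V_A = V_CC · 10.44/(29.7 + 10.44) = 2.862 V.
V_B = V_A × 0.8670 = 2.481 V.

V_B ≈ 2.48 V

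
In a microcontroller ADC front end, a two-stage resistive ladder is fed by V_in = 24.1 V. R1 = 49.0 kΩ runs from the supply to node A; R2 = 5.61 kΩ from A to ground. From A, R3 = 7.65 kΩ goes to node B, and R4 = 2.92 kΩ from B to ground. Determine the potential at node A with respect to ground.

Looking into the second stage from A: R3 + R4 = 10.57 kΩ appears in parallel with R2.
Effective lower resistance at A: R2 ‖ 10.57 = 3.665 kΩ.
So V_A = 24.1 × 0.06959 = 1.677 V.

V_A ≈ 1.68 V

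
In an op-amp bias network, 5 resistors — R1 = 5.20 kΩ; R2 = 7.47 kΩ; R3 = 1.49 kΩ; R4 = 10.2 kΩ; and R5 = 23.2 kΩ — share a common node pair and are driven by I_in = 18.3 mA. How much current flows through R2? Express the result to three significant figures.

I ≈ 2.15 mA

ΣG = 1/5.20 + 1/7.47 + 1/1.49 + 1/10.2 + 1/23.2 = 1.138.
Current divider: I(R2) = I_in · G_k/ΣG = 18.3 × (0.1339/1.138) = 18.3 × 0.1176 = 2.152 mA.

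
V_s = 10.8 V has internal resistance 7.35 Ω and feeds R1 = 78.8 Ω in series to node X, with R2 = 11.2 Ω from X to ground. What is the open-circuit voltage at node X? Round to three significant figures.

V_th ≈ 1.24 V

R1' = 7.35 + 78.8 = 86.15 Ω (source resistance + R1).
Open-circuit (no load on X): V_th = V_s · R2/(R1' + R2) = 10.8 × 11.2/(86.15 + 11.2) = 1.243 V.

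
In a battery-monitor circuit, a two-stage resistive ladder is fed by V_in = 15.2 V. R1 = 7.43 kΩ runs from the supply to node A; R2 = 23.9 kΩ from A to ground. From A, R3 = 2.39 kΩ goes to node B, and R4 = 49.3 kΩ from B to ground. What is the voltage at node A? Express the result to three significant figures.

V_A ≈ 10.4 V

Looking into the second stage from A: R3 + R4 = 51.69 kΩ appears in parallel with R2.
Effective lower resistance at A: R2 ‖ 51.69 = 16.34 kΩ.
V_A = 15.2 × 16.34/(7.43 + 16.34) = 10.45 V.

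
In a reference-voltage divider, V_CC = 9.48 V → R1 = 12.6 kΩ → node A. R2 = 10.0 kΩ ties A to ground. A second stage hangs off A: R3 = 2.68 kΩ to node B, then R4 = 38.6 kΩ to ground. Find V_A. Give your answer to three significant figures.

V_A ≈ 3.70 V

The second stage (R3 + R4 = 41.28 kΩ) loads node A in parallel with R2.
R2 ‖ (R3+R4) = 8.050 kΩ.
V_A = 9.48 × 8.050/(12.6 + 8.050) = 3.696 V.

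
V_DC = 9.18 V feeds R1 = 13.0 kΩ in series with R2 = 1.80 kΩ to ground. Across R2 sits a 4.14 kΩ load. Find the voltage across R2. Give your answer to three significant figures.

The load sits in parallel with R2, giving an effective lower resistance R2' = R2·R_L/(R2+R_L) = 1.255 kΩ.
Now apply the divider: V_out = 9.18 × 0.08801 = 0.8079 V.
(Unloaded it would be 1.12 V; the load pulls it down.)

V_out ≈ 0.808 V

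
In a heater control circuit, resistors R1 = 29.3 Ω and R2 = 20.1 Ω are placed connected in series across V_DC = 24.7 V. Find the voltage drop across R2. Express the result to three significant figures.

V ≈ 10.0 V

ΣR = 29.3 + 20.1 = 49.40 Ω.
By the voltage-divider rule, V = 24.7 × 20.10/49.40 = 10.05 V.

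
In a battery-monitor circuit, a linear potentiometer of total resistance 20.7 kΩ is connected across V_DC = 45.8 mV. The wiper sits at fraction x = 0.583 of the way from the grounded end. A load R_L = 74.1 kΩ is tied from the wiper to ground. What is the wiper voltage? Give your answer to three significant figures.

V_out ≈ 25.0 mV

Lower segment x·R_p = 12.07 kΩ; upper segment (1−x)·R_p = 8.632 kΩ.
(x·R_p) ‖ R_L = 10.38 kΩ.
V_out = 45.8 × 10.38/(8.632 + 10.38) = 25.00 mV.
(Unloaded: V_out = x·V_DC = 26.7 mV.)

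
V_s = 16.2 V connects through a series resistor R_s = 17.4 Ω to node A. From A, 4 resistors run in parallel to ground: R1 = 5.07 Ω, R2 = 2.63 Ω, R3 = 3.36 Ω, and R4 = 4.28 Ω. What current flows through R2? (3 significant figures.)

I ≈ 0.304 A

Parallel bank: R_p = 1/(1/5.07 + 1/2.63 + 1/3.36 + 1/4.28) = 0.9019 Ω.
Node voltage V_A = V_s · R_p/(R_s + R_p) = 16.2 × 0.04928 = 0.7983 V.
Branch current I = V_A/R2 = 0.7983/2.63 = 0.3036 A.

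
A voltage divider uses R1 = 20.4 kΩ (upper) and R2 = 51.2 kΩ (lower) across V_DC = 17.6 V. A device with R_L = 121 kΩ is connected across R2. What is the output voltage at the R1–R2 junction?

V_out ≈ 11.2 V

First combine the lower leg with the load: R2 ‖ R_L = 35.98 kΩ.
Now apply the divider: V_out = 17.6 × 0.6381 = 11.23 V.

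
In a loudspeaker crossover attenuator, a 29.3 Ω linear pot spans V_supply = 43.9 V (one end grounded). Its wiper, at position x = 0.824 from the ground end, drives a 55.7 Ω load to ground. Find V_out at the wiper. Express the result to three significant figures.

The pot divides into 5.157 Ω above the wiper and 24.14 Ω below.
Lower segment in parallel with the load: 24.14 ‖ 55.7 = 16.84 Ω.
V_out = 43.9 × 16.84/(5.157 + 16.84) = 33.61 V.
(Unloaded: V_out = x·V_supply = 36.2 V.)

V_out ≈ 33.6 V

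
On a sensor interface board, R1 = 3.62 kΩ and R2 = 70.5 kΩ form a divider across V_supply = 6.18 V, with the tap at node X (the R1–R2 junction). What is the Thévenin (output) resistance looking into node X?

With V_supply suppressed (replaced by a short), R_th = R1 ‖ R2 = (3.620 × 70.5)/(3.620 + 70.5) = 3.443 kΩ.

R_th ≈ 3.44 kΩ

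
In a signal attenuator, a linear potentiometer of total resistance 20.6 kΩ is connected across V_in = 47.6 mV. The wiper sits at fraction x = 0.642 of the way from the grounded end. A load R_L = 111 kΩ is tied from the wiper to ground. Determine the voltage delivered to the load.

Split the track: R_lower = x·R_p = 13.23 kΩ, R_upper = (1−x)·R_p = 7.375 kΩ.
R_L loads the lower segment: effective lower R = 11.82 kΩ.
Loaded-divider output: V_out = 47.6 × 0.6157 = 29.31 mV.
(Unloaded: V_out = x·V_in = 30.6 mV.)

V_out ≈ 29.3 mV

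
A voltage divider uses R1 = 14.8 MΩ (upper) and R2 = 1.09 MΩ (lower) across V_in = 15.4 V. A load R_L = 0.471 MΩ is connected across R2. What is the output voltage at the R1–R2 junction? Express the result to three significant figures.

V_out ≈ 0.335 V

First combine the lower leg with the load: R2 ‖ R_L = 0.3289 MΩ.
Now apply the divider: V_out = 15.4 × 0.02174 = 0.3348 V.
(Unloaded it would be 1.06 V; the load pulls it down.)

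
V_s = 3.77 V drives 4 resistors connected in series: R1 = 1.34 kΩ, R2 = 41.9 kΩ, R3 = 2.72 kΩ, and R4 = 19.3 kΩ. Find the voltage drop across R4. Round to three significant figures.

ΣR = 1.34 + 41.9 + 2.72 + 19.3 = 65.26 kΩ.
V = V_s · R/ΣR = 3.77 × 0.2957 = 1.115 V.

V ≈ 1.11 V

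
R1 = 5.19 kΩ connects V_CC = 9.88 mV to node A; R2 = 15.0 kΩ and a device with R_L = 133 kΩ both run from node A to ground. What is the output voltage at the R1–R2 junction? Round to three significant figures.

First combine the lower leg with the load: R2 ‖ R_L = 13.48 kΩ.
Then V_out = V_CC · R2'/(R1 + R2') = 9.88 × 13.48/18.67 = 7.133 mV.
(Unloaded it would be 7.34 mV; the load pulls it down.)

V_out ≈ 7.13 mV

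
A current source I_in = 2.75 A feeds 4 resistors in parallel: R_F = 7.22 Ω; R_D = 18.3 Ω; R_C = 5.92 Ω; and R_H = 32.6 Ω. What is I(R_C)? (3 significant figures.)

Total conductance ΣG = 1/7.22 + 1/18.3 + 1/5.92 + 1/32.6 = 0.3927 (units of 1/Ω).
By the current-divider rule, I = I_in · G_k/ΣG = 2.75 × 0.4301 = 1.183 A.

I ≈ 1.18 A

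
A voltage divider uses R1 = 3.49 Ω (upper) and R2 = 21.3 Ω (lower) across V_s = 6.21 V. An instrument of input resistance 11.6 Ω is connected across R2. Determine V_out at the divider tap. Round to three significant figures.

First combine the lower leg with the load: R2 ‖ R_L = 7.510 Ω.
Voltage divider with the loaded lower leg: V_out = 6.21 × 7.510/(3.49 + 7.510) = 6.21 × 0.6827 = 4.240 V.
(Unloaded it would be 5.34 V; the load pulls it down.)

V_out ≈ 4.24 V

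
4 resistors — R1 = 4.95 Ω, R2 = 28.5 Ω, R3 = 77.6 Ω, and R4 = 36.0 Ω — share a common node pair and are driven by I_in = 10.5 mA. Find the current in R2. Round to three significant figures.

Total conductance ΣG = 1/4.95 + 1/28.5 + 1/77.6 + 1/36.0 = 0.2778 (units of 1/Ω).
By the current-divider rule, I = I_in · G_k/ΣG = 10.5 × 0.1263 = 1.326 mA.

I ≈ 1.33 mA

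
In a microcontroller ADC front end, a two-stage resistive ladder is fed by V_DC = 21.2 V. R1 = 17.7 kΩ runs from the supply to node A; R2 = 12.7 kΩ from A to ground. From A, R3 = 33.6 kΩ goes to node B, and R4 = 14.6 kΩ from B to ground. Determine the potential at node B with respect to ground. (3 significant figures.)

V_B ≈ 2.33 V

Node A sees R2 in parallel with the series input of stage 2, R3 + R4 = 48.20 kΩ.
Effective lower resistance at A: R2 ‖ 48.20 = 10.05 kΩ.
V_A = 21.2 × 10.05/(17.7 + 10.05) = 7.679 V.
Then the unloaded second divider: V_B = V_A × R4/(R3+R4) = 7.679 × 0.3029 = 2.326 V.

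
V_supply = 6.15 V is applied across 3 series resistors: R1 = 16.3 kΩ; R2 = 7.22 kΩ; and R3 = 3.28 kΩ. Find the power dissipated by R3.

P ≈ 0.173 mW

ΣR = 26.80 kΩ → I = 6.15/26.80 = 0.2295 mA.
V(R3) = I·R = 0.7527 V; P = V·I = 0.7527 × 0.2295 = 0.1727 mW.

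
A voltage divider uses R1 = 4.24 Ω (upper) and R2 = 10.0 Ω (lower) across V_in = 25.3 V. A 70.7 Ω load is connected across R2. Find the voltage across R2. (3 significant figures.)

First combine the lower leg with the load: R2 ‖ R_L = 8.761 Ω.
Voltage divider with the loaded lower leg: V_out = 25.3 × 8.761/(4.24 + 8.761) = 25.3 × 0.6739 = 17.05 V.

V_out ≈ 17.0 V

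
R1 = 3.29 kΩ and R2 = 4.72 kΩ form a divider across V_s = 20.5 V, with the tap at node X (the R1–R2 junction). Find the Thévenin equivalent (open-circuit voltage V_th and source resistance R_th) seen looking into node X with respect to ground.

V_th ≈ 12.1 V, R_th ≈ 1.94 kΩ

Open-circuit (no load on X): V_th = V_s · R2/(R1 + R2) = 20.5 × 4.72/(3.290 + 4.72) = 12.08 V.
Zeroing V_s shorts the top of R1 to ground, so R_th = R1 ‖ R2 = 1.939 kΩ.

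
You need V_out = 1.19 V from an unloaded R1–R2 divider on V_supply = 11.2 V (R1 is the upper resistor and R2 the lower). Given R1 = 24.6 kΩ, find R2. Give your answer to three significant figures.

R2 ≈ 2.92 kΩ

V_out/V_supply = R2/(R1+R2) = 0.1062.
R2 = R1 · 0.1062/(1 − 0.1062) = 2.924 kΩ.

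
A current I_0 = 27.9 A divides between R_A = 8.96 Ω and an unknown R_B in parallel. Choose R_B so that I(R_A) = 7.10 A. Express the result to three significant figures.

In a two-way split, I_A/I_0 = R_B/(R_A + R_B).
7.10/27.9 = R_B/(R_A + R_B) → R_B = R_A · (0.2545)/(1 − 0.2545) = 8.96 × 0.3413 = 3.058 Ω.

R_B ≈ 3.06 Ω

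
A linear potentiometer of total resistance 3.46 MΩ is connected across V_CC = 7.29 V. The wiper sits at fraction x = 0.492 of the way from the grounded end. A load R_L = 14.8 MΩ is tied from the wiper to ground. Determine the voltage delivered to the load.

V_out ≈ 3.39 V

The pot divides into 1.758 MΩ above the wiper and 1.702 MΩ below.
R_L loads the lower segment: effective lower R = 1.527 MΩ.
V_out = 7.29 × 1.527/(1.758 + 1.527) = 3.389 V.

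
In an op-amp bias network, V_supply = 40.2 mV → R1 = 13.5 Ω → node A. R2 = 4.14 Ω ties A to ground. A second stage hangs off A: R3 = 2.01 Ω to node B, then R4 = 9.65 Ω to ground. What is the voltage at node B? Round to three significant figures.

Node A sees R2 in parallel with the series input of stage 2, R3 + R4 = 11.66 Ω.
R2 ‖ (R3+R4) = 3.055 Ω.
V_A = 40.2 × 3.055/(13.5 + 3.055) = 7.419 mV.
V_B = V_A × 0.8276 = 6.140 mV.

V_B ≈ 6.14 mV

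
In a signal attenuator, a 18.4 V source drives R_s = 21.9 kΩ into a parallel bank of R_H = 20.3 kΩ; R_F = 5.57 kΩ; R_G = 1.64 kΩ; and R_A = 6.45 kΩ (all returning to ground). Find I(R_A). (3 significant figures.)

Combine the parallel branches: R_p = (1/20.3 + 1/5.57 + 1/1.64 + 1/6.45)⁻¹ = 1.006 kΩ.
V_A = 18.4 × 1.006/22.91 = 0.8084 V.
Branch current I = V_A/R_A = 0.8084/6.45 = 0.1253 mA.

I ≈ 0.125 mA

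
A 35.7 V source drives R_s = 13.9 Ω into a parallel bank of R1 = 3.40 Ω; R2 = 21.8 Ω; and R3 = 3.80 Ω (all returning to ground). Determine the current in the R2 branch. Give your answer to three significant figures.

Equivalent of the parallel group: R_p = 1.658 Ω.
Node voltage V_A = V_in · R_p/(R_s + R_p) = 35.7 × 0.1066 = 3.804 V.
I(R2) = V_A / R2 = 3.804/21.8 = 0.1745 A.
(Equivalently: I_total = 2.295 A, then current-divider fraction G_k/ΣG = 0.07605.)

I ≈ 0.175 A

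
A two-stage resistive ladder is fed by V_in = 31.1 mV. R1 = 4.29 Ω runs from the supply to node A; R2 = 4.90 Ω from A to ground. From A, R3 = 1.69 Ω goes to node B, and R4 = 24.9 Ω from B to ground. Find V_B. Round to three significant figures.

Node A sees R2 in parallel with the series input of stage 2, R3 + R4 = 26.59 Ω.
R2 ‖ (R3+R4) = 4.138 Ω.
V_A = 31.1 × 4.138/(4.29 + 4.138) = 15.27 mV.
Then the unloaded second divider: V_B = V_A × R4/(R3+R4) = 15.27 × 0.9364 = 14.30 mV.

V_B ≈ 14.3 mV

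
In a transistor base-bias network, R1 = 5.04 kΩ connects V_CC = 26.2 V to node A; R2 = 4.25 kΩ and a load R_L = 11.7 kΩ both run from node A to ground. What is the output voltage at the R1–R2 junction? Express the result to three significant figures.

V_out ≈ 10.0 V

R2 ‖ R_L = (4.25 × 11.7)/(4.25 + 11.7) = 3.118 kΩ.
Voltage divider with the loaded lower leg: V_out = 26.2 × 3.118/(5.04 + 3.118) = 26.2 × 0.3822 = 10.01 V.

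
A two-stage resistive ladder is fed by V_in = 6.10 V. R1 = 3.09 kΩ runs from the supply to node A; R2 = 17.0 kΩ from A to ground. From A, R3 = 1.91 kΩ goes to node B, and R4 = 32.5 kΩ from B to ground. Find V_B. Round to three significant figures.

Looking into the second stage from A: R3 + R4 = 34.41 kΩ appears in parallel with R2.
R2 ‖ (R3+R4) = 11.38 kΩ.
V_A = 6.10 × 11.38/(3.09 + 11.38) = 4.797 V.
V_B = V_A × 0.9445 = 4.531 V.

V_B ≈ 4.53 V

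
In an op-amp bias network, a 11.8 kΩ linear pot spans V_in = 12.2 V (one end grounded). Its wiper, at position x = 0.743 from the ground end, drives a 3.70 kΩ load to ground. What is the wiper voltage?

V_out ≈ 5.63 V

Split the track: R_lower = x·R_p = 8.767 kΩ, R_upper = (1−x)·R_p = 3.033 kΩ.
Lower segment in parallel with the load: 8.767 ‖ 3.70 = 2.602 kΩ.
Then V_out = V_in · 2.602/(3.033 + 2.602) = 5.634 V.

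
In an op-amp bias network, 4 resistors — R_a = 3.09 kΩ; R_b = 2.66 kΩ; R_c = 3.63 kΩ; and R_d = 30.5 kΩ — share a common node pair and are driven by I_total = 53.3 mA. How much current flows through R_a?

I ≈ 17.1 mA

ΣG = 1/3.09 + 1/2.66 + 1/3.63 + 1/30.5 = 1.008.
By the current-divider rule, I = I_total · G_k/ΣG = 53.3 × 0.3211 = 17.12 mA.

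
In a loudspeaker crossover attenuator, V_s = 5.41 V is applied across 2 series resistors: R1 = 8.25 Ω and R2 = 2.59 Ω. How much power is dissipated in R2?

ΣR = 10.84 Ω → I = 5.41/10.84 = 0.4991 A.
P(R2) = I²·R2 = (0.4991)² × 2.59 = 0.6451 W.

P ≈ 0.645 W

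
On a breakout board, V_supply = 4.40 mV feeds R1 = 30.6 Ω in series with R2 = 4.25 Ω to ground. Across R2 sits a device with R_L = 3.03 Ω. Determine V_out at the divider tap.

V_out ≈ 0.240 mV

The load sits in parallel with R2, giving an effective lower resistance R2' = R2·R_L/(R2+R_L) = 1.769 Ω.
Then V_out = V_supply · R2'/(R1 + R2') = 4.40 × 1.769/32.37 = 0.2405 mV.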